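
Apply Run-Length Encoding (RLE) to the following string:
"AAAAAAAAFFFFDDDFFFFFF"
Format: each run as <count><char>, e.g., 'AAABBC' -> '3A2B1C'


Scanning runs left to right:
  i=0: run of 'A' x 8 -> '8A'
  i=8: run of 'F' x 4 -> '4F'
  i=12: run of 'D' x 3 -> '3D'
  i=15: run of 'F' x 6 -> '6F'

RLE = 8A4F3D6F


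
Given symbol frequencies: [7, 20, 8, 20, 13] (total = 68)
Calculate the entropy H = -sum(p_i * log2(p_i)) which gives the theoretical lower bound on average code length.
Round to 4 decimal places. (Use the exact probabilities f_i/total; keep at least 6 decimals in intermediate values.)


Per-symbol terms -p_i * log2(p_i) with p_i = f_i/68:
  p = 7/68 = 0.102941: log2(p) = -3.280108, -p*log2(p) = 0.337658
  p = 20/68 = 0.294118: log2(p) = -1.765535, -p*log2(p) = 0.519275
  p = 8/68 = 0.117647: log2(p) = -3.087463, -p*log2(p) = 0.363231
  p = 20/68 = 0.294118: log2(p) = -1.765535, -p*log2(p) = 0.519275
  p = 13/68 = 0.191176: log2(p) = -2.387023, -p*log2(p) = 0.456343
H = 0.337658 + 0.519275 + 0.363231 + 0.519275 + 0.456343 = 2.195782

H = 2.1958 bits/symbol


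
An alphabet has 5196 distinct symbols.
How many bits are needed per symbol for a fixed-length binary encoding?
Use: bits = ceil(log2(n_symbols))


log2(5196) = 12.3432
Bracket: 2^12 = 4096 < 5196 <= 2^13 = 8192
So ceil(log2(5196)) = 13

bits = ceil(log2(5196)) = ceil(12.3432) = 13 bits


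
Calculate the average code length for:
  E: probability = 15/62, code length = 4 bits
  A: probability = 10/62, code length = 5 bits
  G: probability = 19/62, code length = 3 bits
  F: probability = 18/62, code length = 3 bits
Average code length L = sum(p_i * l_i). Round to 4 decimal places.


Weighted contributions p_i * l_i:
  E: (15/62) * 4 = 60/62
  A: (10/62) * 5 = 50/62
  G: (19/62) * 3 = 57/62
  F: (18/62) * 3 = 54/62
Sum = (60 + 50 + 57 + 54)/62 = 221/62

L = 221/62 = 3.5645 bits/symbol


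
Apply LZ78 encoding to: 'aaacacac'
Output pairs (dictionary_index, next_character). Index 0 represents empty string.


LZ78 encoding steps:
Dictionary: {0: ''}
Step 1: w='' (idx 0), next='a' -> output (0, 'a'), add 'a' as idx 1
Step 2: w='a' (idx 1), next='a' -> output (1, 'a'), add 'aa' as idx 2
Step 3: w='' (idx 0), next='c' -> output (0, 'c'), add 'c' as idx 3
Step 4: w='a' (idx 1), next='c' -> output (1, 'c'), add 'ac' as idx 4
Step 5: w='ac' (idx 4), end of input -> output (4, '')


Encoded: [(0, 'a'), (1, 'a'), (0, 'c'), (1, 'c'), (4, '')]


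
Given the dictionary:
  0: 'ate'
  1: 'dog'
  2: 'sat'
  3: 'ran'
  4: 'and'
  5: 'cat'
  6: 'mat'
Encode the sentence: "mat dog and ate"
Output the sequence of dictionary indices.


Look up each word in the dictionary:
  'mat' -> 6
  'dog' -> 1
  'and' -> 4
  'ate' -> 0

Encoded: [6, 1, 4, 0]


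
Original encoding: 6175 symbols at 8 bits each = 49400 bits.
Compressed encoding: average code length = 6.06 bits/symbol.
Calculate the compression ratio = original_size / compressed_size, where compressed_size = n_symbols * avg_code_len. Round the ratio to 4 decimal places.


original_size = n_symbols * orig_bits = 6175 * 8 = 49400 bits
compressed_size = n_symbols * avg_code_len = 6175 * 6.06 = 37420.5 bits
ratio = original_size / compressed_size = 49400 / 37420.5 = 1.3201

Compression ratio = 1.3201


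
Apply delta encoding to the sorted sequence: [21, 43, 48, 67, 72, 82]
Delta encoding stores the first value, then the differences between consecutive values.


First value: 21
Deltas:
  43 - 21 = 22
  48 - 43 = 5
  67 - 48 = 19
  72 - 67 = 5
  82 - 72 = 10


Delta encoded: [21, 22, 5, 19, 5, 10]


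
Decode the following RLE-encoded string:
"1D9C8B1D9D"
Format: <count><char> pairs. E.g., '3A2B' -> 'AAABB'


Expanding each <count><char> pair:
  1D -> 'D'
  9C -> 'CCCCCCCCC'
  8B -> 'BBBBBBBB'
  1D -> 'D'
  9D -> 'DDDDDDDDD'

Decoded = DCCCCCCCCCBBBBBBBBDDDDDDDDDD


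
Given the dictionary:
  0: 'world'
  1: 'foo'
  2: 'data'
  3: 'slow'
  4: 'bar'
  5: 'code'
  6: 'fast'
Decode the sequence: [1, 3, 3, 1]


Look up each index in the dictionary:
  1 -> 'foo'
  3 -> 'slow'
  3 -> 'slow'
  1 -> 'foo'

Decoded: "foo slow slow foo"


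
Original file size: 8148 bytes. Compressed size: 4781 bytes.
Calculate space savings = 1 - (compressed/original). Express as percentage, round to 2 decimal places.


ratio = compressed/original = 4781/8148 = 0.58677
savings = 1 - ratio = 1 - 0.58677 = 0.41323
as a percentage: 0.41323 * 100 = 41.32%

Space savings = 1 - 4781/8148 = 41.32%


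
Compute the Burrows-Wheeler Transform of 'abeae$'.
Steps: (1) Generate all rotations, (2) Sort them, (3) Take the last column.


Rotations (sorted):
  0: $abeae -> last char: e
  1: abeae$ -> last char: $
  2: ae$abe -> last char: e
  3: beae$a -> last char: a
  4: e$abea -> last char: a
  5: eae$ab -> last char: b


BWT = e$eaab


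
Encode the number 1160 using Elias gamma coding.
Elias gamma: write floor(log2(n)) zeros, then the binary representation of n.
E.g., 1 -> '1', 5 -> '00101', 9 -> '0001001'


num_bits = floor(log2(1160)) + 1 = 11
leading_zeros = num_bits - 1 = 10
binary(1160) = 10010001000

Elias gamma(1160) = '0000000000' + '10010001000' = 000000000010010001000 (21 bits)


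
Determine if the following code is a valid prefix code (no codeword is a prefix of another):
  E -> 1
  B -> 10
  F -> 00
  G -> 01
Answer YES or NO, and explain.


Checking each pair (does one codeword prefix another?):
  E='1' vs B='10': prefix -- VIOLATION

NO -- this is NOT a valid prefix code. E (1) is a prefix of B (10).


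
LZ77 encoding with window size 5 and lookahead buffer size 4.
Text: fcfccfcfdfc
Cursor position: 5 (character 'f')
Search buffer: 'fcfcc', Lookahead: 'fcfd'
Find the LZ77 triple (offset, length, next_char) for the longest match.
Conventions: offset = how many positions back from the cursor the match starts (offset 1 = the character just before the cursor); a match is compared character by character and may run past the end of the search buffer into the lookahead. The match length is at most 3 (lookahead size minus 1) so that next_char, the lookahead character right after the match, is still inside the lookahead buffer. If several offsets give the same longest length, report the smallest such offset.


Try each offset into the search buffer:
  offset=1 (pos 4, char 'c'): match length 0
  offset=2 (pos 3, char 'c'): match length 0
  offset=3 (pos 2, char 'f'): match length 2
  offset=4 (pos 1, char 'c'): match length 0
  offset=5 (pos 0, char 'f'): match length 3
Longest match has length 3 at offset 5.
next_char = character at position 5 + 3 = 8 -> 'd'

Best match: offset=5, length=3 (matching 'fcf' starting at position 0)
LZ77 triple: (5, 3, 'd')


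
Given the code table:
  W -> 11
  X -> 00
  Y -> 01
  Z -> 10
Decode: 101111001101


Decoding:
10 -> Z
11 -> W
11 -> W
00 -> X
11 -> W
01 -> Y


Result: ZWWXWY


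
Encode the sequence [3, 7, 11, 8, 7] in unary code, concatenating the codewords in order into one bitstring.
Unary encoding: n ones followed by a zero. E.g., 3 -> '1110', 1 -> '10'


Encode each number as n ones followed by a terminating 0:
  3 -> 1110 (4 bits)
  7 -> 11111110 (8 bits)
  11 -> 111111111110 (12 bits)
  8 -> 111111110 (9 bits)
  7 -> 11111110 (8 bits)
Total length = 4 + 8 + 12 + 9 + 8 = 41 bits.

Unary([3, 7, 11, 8, 7]) = 11101111111011111111111011111111011111110 (41 bits)


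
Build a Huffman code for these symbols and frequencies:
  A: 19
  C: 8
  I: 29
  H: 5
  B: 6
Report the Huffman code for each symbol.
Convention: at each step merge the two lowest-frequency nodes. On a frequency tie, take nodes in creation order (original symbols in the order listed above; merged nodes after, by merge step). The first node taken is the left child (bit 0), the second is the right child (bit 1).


Huffman tree construction:
Step 1: Merge H(5) + B(6) = 11
Step 2: Merge C(8) + (H+B)(11) = 19
Step 3: Merge A(19) + (C+(H+B))(19) = 38
Step 4: Merge I(29) + (A+(C+(H+B)))(38) = 67
Read each symbol's code off the tree from the root (left child = 0, right child = 1).

Codes:
  A: 10 (length 2)
  C: 110 (length 3)
  I: 0 (length 1)
  H: 1110 (length 4)
  B: 1111 (length 4)
Average code length: 135/67 = 2.0149 bits/symbol


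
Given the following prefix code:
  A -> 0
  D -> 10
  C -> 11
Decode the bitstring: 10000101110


Decoding step by step:
Bits 10 -> D
Bits 0 -> A
Bits 0 -> A
Bits 0 -> A
Bits 10 -> D
Bits 11 -> C
Bits 10 -> D


Decoded message: DAAADCD


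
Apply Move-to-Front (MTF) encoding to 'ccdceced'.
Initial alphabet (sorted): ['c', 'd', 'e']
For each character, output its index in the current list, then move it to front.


MTF encoding:
'c': index 0 in ['c', 'd', 'e'] -> ['c', 'd', 'e']
'c': index 0 in ['c', 'd', 'e'] -> ['c', 'd', 'e']
'd': index 1 in ['c', 'd', 'e'] -> ['d', 'c', 'e']
'c': index 1 in ['d', 'c', 'e'] -> ['c', 'd', 'e']
'e': index 2 in ['c', 'd', 'e'] -> ['e', 'c', 'd']
'c': index 1 in ['e', 'c', 'd'] -> ['c', 'e', 'd']
'e': index 1 in ['c', 'e', 'd'] -> ['e', 'c', 'd']
'd': index 2 in ['e', 'c', 'd'] -> ['d', 'e', 'c']


Output: [0, 0, 1, 1, 2, 1, 1, 2]


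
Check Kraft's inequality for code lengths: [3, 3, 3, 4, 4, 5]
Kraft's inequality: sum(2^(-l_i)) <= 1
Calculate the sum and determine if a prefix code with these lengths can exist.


Sum = 2^(-3) + 2^(-3) + 2^(-3) + 2^(-4) + 2^(-4) + 2^(-5)
    = 0.125 + 0.125 + 0.125 + 0.0625 + 0.0625 + 0.03125
    = 17/32 = 0.53125
Since 0.53125 <= 1, Kraft's inequality IS satisfied.
A prefix code with these lengths CAN exist.

Kraft sum = 0.53125. Satisfied.


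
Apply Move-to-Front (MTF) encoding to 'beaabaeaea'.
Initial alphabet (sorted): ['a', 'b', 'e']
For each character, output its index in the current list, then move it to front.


MTF encoding:
'b': index 1 in ['a', 'b', 'e'] -> ['b', 'a', 'e']
'e': index 2 in ['b', 'a', 'e'] -> ['e', 'b', 'a']
'a': index 2 in ['e', 'b', 'a'] -> ['a', 'e', 'b']
'a': index 0 in ['a', 'e', 'b'] -> ['a', 'e', 'b']
'b': index 2 in ['a', 'e', 'b'] -> ['b', 'a', 'e']
'a': index 1 in ['b', 'a', 'e'] -> ['a', 'b', 'e']
'e': index 2 in ['a', 'b', 'e'] -> ['e', 'a', 'b']
'a': index 1 in ['e', 'a', 'b'] -> ['a', 'e', 'b']
'e': index 1 in ['a', 'e', 'b'] -> ['e', 'a', 'b']
'a': index 1 in ['e', 'a', 'b'] -> ['a', 'e', 'b']


Output: [1, 2, 2, 0, 2, 1, 2, 1, 1, 1]


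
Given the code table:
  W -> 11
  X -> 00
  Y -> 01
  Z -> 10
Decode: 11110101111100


Decoding:
11 -> W
11 -> W
01 -> Y
01 -> Y
11 -> W
11 -> W
00 -> X


Result: WWYYWWX


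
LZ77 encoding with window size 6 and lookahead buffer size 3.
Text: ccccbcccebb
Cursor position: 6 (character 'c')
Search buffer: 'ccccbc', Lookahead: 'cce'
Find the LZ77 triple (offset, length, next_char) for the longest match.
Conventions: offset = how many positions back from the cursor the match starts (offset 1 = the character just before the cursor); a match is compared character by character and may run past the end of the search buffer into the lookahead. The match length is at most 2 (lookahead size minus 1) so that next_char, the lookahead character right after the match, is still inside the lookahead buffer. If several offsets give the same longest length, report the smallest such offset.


Try each offset into the search buffer:
  offset=1 (pos 5, char 'c'): match length 2
  offset=2 (pos 4, char 'b'): match length 0
  offset=3 (pos 3, char 'c'): match length 1
  offset=4 (pos 2, char 'c'): match length 2
  offset=5 (pos 1, char 'c'): match length 2
  offset=6 (pos 0, char 'c'): match length 2
Longest match has length 2, found at offsets 1, 4, 5, 6; take the smallest, offset 1.
next_char = character at position 6 + 2 = 8 -> 'e'

Best match: offset=1, length=2 (matching 'cc' starting at position 5)
LZ77 triple: (1, 2, 'e')


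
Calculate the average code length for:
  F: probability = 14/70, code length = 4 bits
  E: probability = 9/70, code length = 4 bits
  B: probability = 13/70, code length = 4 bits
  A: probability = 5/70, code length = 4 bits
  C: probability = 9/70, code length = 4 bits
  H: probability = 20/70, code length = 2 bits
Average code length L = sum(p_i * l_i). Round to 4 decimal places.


Weighted contributions p_i * l_i:
  F: (14/70) * 4 = 56/70
  E: (9/70) * 4 = 36/70
  B: (13/70) * 4 = 52/70
  A: (5/70) * 4 = 20/70
  C: (9/70) * 4 = 36/70
  H: (20/70) * 2 = 40/70
Sum = (56 + 36 + 52 + 20 + 36 + 40)/70 = 240/70

L = 240/70 = 3.4286 bits/symbol


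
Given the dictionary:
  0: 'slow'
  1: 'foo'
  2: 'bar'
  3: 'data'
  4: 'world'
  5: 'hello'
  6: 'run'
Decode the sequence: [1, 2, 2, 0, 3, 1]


Look up each index in the dictionary:
  1 -> 'foo'
  2 -> 'bar'
  2 -> 'bar'
  0 -> 'slow'
  3 -> 'data'
  1 -> 'foo'

Decoded: "foo bar bar slow data foo"


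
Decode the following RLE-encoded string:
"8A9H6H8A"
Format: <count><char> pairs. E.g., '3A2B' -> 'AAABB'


Expanding each <count><char> pair:
  8A -> 'AAAAAAAA'
  9H -> 'HHHHHHHHH'
  6H -> 'HHHHHH'
  8A -> 'AAAAAAAA'

Decoded = AAAAAAAAHHHHHHHHHHHHHHHAAAAAAAA


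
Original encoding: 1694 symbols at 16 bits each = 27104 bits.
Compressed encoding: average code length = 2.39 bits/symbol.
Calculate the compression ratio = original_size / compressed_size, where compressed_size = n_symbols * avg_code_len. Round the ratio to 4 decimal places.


original_size = n_symbols * orig_bits = 1694 * 16 = 27104 bits
compressed_size = n_symbols * avg_code_len = 1694 * 2.39 = 4048.66 bits
ratio = original_size / compressed_size = 27104 / 4048.66 = 6.6946

Compression ratio = 6.6946


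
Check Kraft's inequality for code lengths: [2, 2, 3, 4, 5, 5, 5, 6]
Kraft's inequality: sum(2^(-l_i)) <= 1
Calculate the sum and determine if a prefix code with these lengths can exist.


Sum = 2^(-2) + 2^(-2) + 2^(-3) + 2^(-4) + 2^(-5) + 2^(-5) + 2^(-5) + 2^(-6)
    = 0.25 + 0.25 + 0.125 + 0.0625 + 0.03125 + 0.03125 + 0.03125 + 0.015625
    = 51/64 = 0.796875
Since 0.796875 <= 1, Kraft's inequality IS satisfied.
A prefix code with these lengths CAN exist.

Kraft sum = 0.796875. Satisfied.


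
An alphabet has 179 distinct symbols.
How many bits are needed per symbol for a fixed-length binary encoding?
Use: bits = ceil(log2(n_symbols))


log2(179) = 7.4838
Bracket: 2^7 = 128 < 179 <= 2^8 = 256
So ceil(log2(179)) = 8

bits = ceil(log2(179)) = ceil(7.4838) = 8 bits


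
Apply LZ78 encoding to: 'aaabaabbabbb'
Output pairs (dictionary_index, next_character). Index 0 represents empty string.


LZ78 encoding steps:
Dictionary: {0: ''}
Step 1: w='' (idx 0), next='a' -> output (0, 'a'), add 'a' as idx 1
Step 2: w='a' (idx 1), next='a' -> output (1, 'a'), add 'aa' as idx 2
Step 3: w='' (idx 0), next='b' -> output (0, 'b'), add 'b' as idx 3
Step 4: w='aa' (idx 2), next='b' -> output (2, 'b'), add 'aab' as idx 4
Step 5: w='b' (idx 3), next='a' -> output (3, 'a'), add 'ba' as idx 5
Step 6: w='b' (idx 3), next='b' -> output (3, 'b'), add 'bb' as idx 6
Step 7: w='b' (idx 3), end of input -> output (3, '')


Encoded: [(0, 'a'), (1, 'a'), (0, 'b'), (2, 'b'), (3, 'a'), (3, 'b'), (3, '')]


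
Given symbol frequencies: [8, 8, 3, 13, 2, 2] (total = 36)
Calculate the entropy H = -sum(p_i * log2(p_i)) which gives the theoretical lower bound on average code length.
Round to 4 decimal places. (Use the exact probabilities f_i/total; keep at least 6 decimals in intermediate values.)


Per-symbol terms -p_i * log2(p_i) with p_i = f_i/36:
  p = 8/36 = 0.222222: log2(p) = -2.169925, -p*log2(p) = 0.482206
  p = 8/36 = 0.222222: log2(p) = -2.169925, -p*log2(p) = 0.482206
  p = 3/36 = 0.083333: log2(p) = -3.584963, -p*log2(p) = 0.298747
  p = 13/36 = 0.361111: log2(p) = -1.469485, -p*log2(p) = 0.530647
  p = 2/36 = 0.055556: log2(p) = -4.169925, -p*log2(p) = 0.231663
  p = 2/36 = 0.055556: log2(p) = -4.169925, -p*log2(p) = 0.231663
H = 0.482206 + 0.482206 + 0.298747 + 0.530647 + 0.231663 + 0.231663 = 2.257132

H = 2.2571 bits/symbol


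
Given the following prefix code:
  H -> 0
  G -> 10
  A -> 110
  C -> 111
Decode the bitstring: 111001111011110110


Decoding step by step:
Bits 111 -> C
Bits 0 -> H
Bits 0 -> H
Bits 111 -> C
Bits 10 -> G
Bits 111 -> C
Bits 10 -> G
Bits 110 -> A


Decoded message: CHHCGCGA


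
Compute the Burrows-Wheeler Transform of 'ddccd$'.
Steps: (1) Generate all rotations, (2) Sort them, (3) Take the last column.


Rotations (sorted):
  0: $ddccd -> last char: d
  1: ccd$dd -> last char: d
  2: cd$ddc -> last char: c
  3: d$ddcc -> last char: c
  4: dccd$d -> last char: d
  5: ddccd$ -> last char: $


BWT = ddccd$


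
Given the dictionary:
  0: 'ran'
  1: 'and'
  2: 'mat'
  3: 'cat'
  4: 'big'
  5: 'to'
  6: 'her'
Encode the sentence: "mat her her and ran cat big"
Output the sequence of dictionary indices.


Look up each word in the dictionary:
  'mat' -> 2
  'her' -> 6
  'her' -> 6
  'and' -> 1
  'ran' -> 0
  'cat' -> 3
  'big' -> 4

Encoded: [2, 6, 6, 1, 0, 3, 4]


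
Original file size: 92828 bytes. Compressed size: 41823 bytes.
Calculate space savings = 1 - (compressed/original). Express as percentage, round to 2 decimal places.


ratio = compressed/original = 41823/92828 = 0.450543
savings = 1 - ratio = 1 - 0.450543 = 0.549457
as a percentage: 0.549457 * 100 = 54.95%

Space savings = 1 - 41823/92828 = 54.95%


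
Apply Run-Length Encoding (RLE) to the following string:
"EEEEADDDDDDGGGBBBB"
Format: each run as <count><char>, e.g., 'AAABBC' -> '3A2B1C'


Scanning runs left to right:
  i=0: run of 'E' x 4 -> '4E'
  i=4: run of 'A' x 1 -> '1A'
  i=5: run of 'D' x 6 -> '6D'
  i=11: run of 'G' x 3 -> '3G'
  i=14: run of 'B' x 4 -> '4B'

RLE = 4E1A6D3G4B


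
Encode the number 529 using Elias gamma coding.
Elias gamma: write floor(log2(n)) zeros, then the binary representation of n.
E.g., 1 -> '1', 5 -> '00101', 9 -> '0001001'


num_bits = floor(log2(529)) + 1 = 10
leading_zeros = num_bits - 1 = 9
binary(529) = 1000010001

Elias gamma(529) = '000000000' + '1000010001' = 0000000001000010001 (19 bits)


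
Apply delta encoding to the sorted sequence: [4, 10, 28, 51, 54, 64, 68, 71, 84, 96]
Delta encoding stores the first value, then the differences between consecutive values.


First value: 4
Deltas:
  10 - 4 = 6
  28 - 10 = 18
  51 - 28 = 23
  54 - 51 = 3
  64 - 54 = 10
  68 - 64 = 4
  71 - 68 = 3
  84 - 71 = 13
  96 - 84 = 12


Delta encoded: [4, 6, 18, 23, 3, 10, 4, 3, 13, 12]


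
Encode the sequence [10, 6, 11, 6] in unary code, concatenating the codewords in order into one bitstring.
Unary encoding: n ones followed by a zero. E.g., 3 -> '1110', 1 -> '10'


Encode each number as n ones followed by a terminating 0:
  10 -> 11111111110 (11 bits)
  6 -> 1111110 (7 bits)
  11 -> 111111111110 (12 bits)
  6 -> 1111110 (7 bits)
Total length = 11 + 7 + 12 + 7 = 37 bits.

Unary([10, 6, 11, 6]) = 1111111111011111101111111111101111110 (37 bits)


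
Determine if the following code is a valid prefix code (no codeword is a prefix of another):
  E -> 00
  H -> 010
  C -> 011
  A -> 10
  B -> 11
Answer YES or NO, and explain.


Checking each pair (does one codeword prefix another?):
  E='00' vs H='010': no prefix
  E='00' vs C='011': no prefix
  E='00' vs A='10': no prefix
  E='00' vs B='11': no prefix
  H='010' vs E='00': no prefix
  H='010' vs C='011': no prefix
  H='010' vs A='10': no prefix
  H='010' vs B='11': no prefix
  C='011' vs E='00': no prefix
  C='011' vs H='010': no prefix
  C='011' vs A='10': no prefix
  C='011' vs B='11': no prefix
  A='10' vs E='00': no prefix
  A='10' vs H='010': no prefix
  A='10' vs C='011': no prefix
  A='10' vs B='11': no prefix
  B='11' vs E='00': no prefix
  B='11' vs H='010': no prefix
  B='11' vs C='011': no prefix
  B='11' vs A='10': no prefix
No violation found over all pairs.

YES -- this is a valid prefix code. No codeword is a prefix of any other codeword.


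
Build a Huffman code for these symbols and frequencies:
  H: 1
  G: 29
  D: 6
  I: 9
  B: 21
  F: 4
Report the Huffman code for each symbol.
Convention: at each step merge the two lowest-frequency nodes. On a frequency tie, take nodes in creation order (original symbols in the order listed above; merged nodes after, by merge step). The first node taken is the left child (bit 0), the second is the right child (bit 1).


Huffman tree construction:
Step 1: Merge H(1) + F(4) = 5
Step 2: Merge (H+F)(5) + D(6) = 11
Step 3: Merge I(9) + ((H+F)+D)(11) = 20
Step 4: Merge (I+((H+F)+D))(20) + B(21) = 41
Step 5: Merge G(29) + ((I+((H+F)+D))+B)(41) = 70
Read each symbol's code off the tree from the root (left child = 0, right child = 1).

Codes:
  H: 10100 (length 5)
  G: 0 (length 1)
  D: 1011 (length 4)
  I: 100 (length 3)
  B: 11 (length 2)
  F: 10101 (length 5)
Average code length: 147/70 = 2.1000 bits/symbol


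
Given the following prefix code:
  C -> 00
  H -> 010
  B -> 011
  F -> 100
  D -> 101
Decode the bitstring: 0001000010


Decoding step by step:
Bits 00 -> C
Bits 010 -> H
Bits 00 -> C
Bits 010 -> H


Decoded message: CHCH


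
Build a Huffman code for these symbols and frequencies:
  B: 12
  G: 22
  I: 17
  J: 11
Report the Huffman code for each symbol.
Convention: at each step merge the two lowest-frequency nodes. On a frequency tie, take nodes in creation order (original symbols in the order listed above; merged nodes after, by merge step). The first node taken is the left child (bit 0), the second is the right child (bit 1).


Huffman tree construction:
Step 1: Merge J(11) + B(12) = 23
Step 2: Merge I(17) + G(22) = 39
Step 3: Merge (J+B)(23) + (I+G)(39) = 62
Read each symbol's code off the tree from the root (left child = 0, right child = 1).

Codes:
  B: 01 (length 2)
  G: 11 (length 2)
  I: 10 (length 2)
  J: 00 (length 2)
Average code length: 124/62 = 2.0000 bits/symbol


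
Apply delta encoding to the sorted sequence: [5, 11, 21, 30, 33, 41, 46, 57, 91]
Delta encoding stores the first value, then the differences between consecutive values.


First value: 5
Deltas:
  11 - 5 = 6
  21 - 11 = 10
  30 - 21 = 9
  33 - 30 = 3
  41 - 33 = 8
  46 - 41 = 5
  57 - 46 = 11
  91 - 57 = 34


Delta encoded: [5, 6, 10, 9, 3, 8, 5, 11, 34]


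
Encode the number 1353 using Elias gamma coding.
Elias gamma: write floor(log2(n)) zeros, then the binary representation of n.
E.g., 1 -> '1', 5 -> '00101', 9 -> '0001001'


num_bits = floor(log2(1353)) + 1 = 11
leading_zeros = num_bits - 1 = 10
binary(1353) = 10101001001

Elias gamma(1353) = '0000000000' + '10101001001' = 000000000010101001001 (21 bits)


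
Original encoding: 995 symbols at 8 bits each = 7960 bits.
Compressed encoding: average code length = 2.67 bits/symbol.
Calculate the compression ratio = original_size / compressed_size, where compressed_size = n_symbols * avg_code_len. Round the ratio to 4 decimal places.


original_size = n_symbols * orig_bits = 995 * 8 = 7960 bits
compressed_size = n_symbols * avg_code_len = 995 * 2.67 = 2656.65 bits
ratio = original_size / compressed_size = 7960 / 2656.65 = 2.9963

Compression ratio = 2.9963


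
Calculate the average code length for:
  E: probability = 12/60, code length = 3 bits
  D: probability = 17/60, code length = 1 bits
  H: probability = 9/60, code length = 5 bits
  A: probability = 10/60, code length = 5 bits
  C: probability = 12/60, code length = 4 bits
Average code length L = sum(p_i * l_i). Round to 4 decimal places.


Weighted contributions p_i * l_i:
  E: (12/60) * 3 = 36/60
  D: (17/60) * 1 = 17/60
  H: (9/60) * 5 = 45/60
  A: (10/60) * 5 = 50/60
  C: (12/60) * 4 = 48/60
Sum = (36 + 17 + 45 + 50 + 48)/60 = 196/60

L = 196/60 = 3.2667 bits/symbol


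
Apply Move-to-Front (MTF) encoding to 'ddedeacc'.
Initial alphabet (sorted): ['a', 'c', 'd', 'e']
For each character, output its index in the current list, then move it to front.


MTF encoding:
'd': index 2 in ['a', 'c', 'd', 'e'] -> ['d', 'a', 'c', 'e']
'd': index 0 in ['d', 'a', 'c', 'e'] -> ['d', 'a', 'c', 'e']
'e': index 3 in ['d', 'a', 'c', 'e'] -> ['e', 'd', 'a', 'c']
'd': index 1 in ['e', 'd', 'a', 'c'] -> ['d', 'e', 'a', 'c']
'e': index 1 in ['d', 'e', 'a', 'c'] -> ['e', 'd', 'a', 'c']
'a': index 2 in ['e', 'd', 'a', 'c'] -> ['a', 'e', 'd', 'c']
'c': index 3 in ['a', 'e', 'd', 'c'] -> ['c', 'a', 'e', 'd']
'c': index 0 in ['c', 'a', 'e', 'd'] -> ['c', 'a', 'e', 'd']


Output: [2, 0, 3, 1, 1, 2, 3, 0]


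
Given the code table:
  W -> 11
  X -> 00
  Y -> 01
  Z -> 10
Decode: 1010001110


Decoding:
10 -> Z
10 -> Z
00 -> X
11 -> W
10 -> Z


Result: ZZXWZ


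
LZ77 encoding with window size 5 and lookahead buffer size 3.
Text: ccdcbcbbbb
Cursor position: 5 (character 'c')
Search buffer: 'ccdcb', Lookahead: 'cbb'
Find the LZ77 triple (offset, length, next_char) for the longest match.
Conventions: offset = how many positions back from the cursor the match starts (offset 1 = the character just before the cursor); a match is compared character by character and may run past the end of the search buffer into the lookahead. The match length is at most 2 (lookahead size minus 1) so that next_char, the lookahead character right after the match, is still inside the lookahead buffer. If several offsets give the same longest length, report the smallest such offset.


Try each offset into the search buffer:
  offset=1 (pos 4, char 'b'): match length 0
  offset=2 (pos 3, char 'c'): match length 2
  offset=3 (pos 2, char 'd'): match length 0
  offset=4 (pos 1, char 'c'): match length 1
  offset=5 (pos 0, char 'c'): match length 1
Longest match has length 2 at offset 2.
next_char = character at position 5 + 2 = 7 -> 'b'

Best match: offset=2, length=2 (matching 'cb' starting at position 3)
LZ77 triple: (2, 2, 'b')


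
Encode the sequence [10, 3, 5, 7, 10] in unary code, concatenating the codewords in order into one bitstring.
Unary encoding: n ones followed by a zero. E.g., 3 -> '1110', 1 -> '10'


Encode each number as n ones followed by a terminating 0:
  10 -> 11111111110 (11 bits)
  3 -> 1110 (4 bits)
  5 -> 111110 (6 bits)
  7 -> 11111110 (8 bits)
  10 -> 11111111110 (11 bits)
Total length = 11 + 4 + 6 + 8 + 11 = 40 bits.

Unary([10, 3, 5, 7, 10]) = 1111111111011101111101111111011111111110 (40 bits)


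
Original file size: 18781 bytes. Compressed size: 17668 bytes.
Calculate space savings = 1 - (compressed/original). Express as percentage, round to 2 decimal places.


ratio = compressed/original = 17668/18781 = 0.940738
savings = 1 - ratio = 1 - 0.940738 = 0.059262
as a percentage: 0.059262 * 100 = 5.93%

Space savings = 1 - 17668/18781 = 5.93%


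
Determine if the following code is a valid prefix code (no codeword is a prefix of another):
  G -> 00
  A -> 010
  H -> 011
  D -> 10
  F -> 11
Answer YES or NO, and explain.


Checking each pair (does one codeword prefix another?):
  G='00' vs A='010': no prefix
  G='00' vs H='011': no prefix
  G='00' vs D='10': no prefix
  G='00' vs F='11': no prefix
  A='010' vs G='00': no prefix
  A='010' vs H='011': no prefix
  A='010' vs D='10': no prefix
  A='010' vs F='11': no prefix
  H='011' vs G='00': no prefix
  H='011' vs A='010': no prefix
  H='011' vs D='10': no prefix
  H='011' vs F='11': no prefix
  D='10' vs G='00': no prefix
  D='10' vs A='010': no prefix
  D='10' vs H='011': no prefix
  D='10' vs F='11': no prefix
  F='11' vs G='00': no prefix
  F='11' vs A='010': no prefix
  F='11' vs H='011': no prefix
  F='11' vs D='10': no prefix
No violation found over all pairs.

YES -- this is a valid prefix code. No codeword is a prefix of any other codeword.


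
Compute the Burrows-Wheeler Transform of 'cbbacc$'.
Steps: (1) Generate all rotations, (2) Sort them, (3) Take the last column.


Rotations (sorted):
  0: $cbbacc -> last char: c
  1: acc$cbb -> last char: b
  2: bacc$cb -> last char: b
  3: bbacc$c -> last char: c
  4: c$cbbac -> last char: c
  5: cbbacc$ -> last char: $
  6: cc$cbba -> last char: a


BWT = cbbcc$a


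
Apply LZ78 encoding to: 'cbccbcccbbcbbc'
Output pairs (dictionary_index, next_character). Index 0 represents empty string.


LZ78 encoding steps:
Dictionary: {0: ''}
Step 1: w='' (idx 0), next='c' -> output (0, 'c'), add 'c' as idx 1
Step 2: w='' (idx 0), next='b' -> output (0, 'b'), add 'b' as idx 2
Step 3: w='c' (idx 1), next='c' -> output (1, 'c'), add 'cc' as idx 3
Step 4: w='b' (idx 2), next='c' -> output (2, 'c'), add 'bc' as idx 4
Step 5: w='cc' (idx 3), next='b' -> output (3, 'b'), add 'ccb' as idx 5
Step 6: w='bc' (idx 4), next='b' -> output (4, 'b'), add 'bcb' as idx 6
Step 7: w='bc' (idx 4), end of input -> output (4, '')


Encoded: [(0, 'c'), (0, 'b'), (1, 'c'), (2, 'c'), (3, 'b'), (4, 'b'), (4, '')]


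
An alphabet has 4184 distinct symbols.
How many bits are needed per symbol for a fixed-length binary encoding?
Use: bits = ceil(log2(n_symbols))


log2(4184) = 12.0307
Bracket: 2^12 = 4096 < 4184 <= 2^13 = 8192
So ceil(log2(4184)) = 13

bits = ceil(log2(4184)) = ceil(12.0307) = 13 bits


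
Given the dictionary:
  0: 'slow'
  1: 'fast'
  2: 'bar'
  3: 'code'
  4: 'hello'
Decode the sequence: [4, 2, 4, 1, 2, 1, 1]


Look up each index in the dictionary:
  4 -> 'hello'
  2 -> 'bar'
  4 -> 'hello'
  1 -> 'fast'
  2 -> 'bar'
  1 -> 'fast'
  1 -> 'fast'

Decoded: "hello bar hello fast bar fast fast"


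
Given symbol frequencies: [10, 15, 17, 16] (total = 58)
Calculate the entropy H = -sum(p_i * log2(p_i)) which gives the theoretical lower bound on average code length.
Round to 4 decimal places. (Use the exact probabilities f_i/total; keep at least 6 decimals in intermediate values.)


Per-symbol terms -p_i * log2(p_i) with p_i = f_i/58:
  p = 10/58 = 0.172414: log2(p) = -2.536053, -p*log2(p) = 0.437251
  p = 15/58 = 0.258621: log2(p) = -1.951090, -p*log2(p) = 0.504592
  p = 17/58 = 0.293103: log2(p) = -1.770518, -p*log2(p) = 0.518945
  p = 16/58 = 0.275862: log2(p) = -1.857981, -p*log2(p) = 0.512546
H = 0.437251 + 0.504592 + 0.518945 + 0.512546 = 1.973334

H = 1.9733 bits/symbol


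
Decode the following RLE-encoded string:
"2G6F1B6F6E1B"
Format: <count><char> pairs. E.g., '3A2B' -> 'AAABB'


Expanding each <count><char> pair:
  2G -> 'GG'
  6F -> 'FFFFFF'
  1B -> 'B'
  6F -> 'FFFFFF'
  6E -> 'EEEEEE'
  1B -> 'B'

Decoded = GGFFFFFFBFFFFFFEEEEEEB


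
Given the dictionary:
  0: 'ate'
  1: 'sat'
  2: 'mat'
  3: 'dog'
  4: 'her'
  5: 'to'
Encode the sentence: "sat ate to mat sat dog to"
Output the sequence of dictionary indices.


Look up each word in the dictionary:
  'sat' -> 1
  'ate' -> 0
  'to' -> 5
  'mat' -> 2
  'sat' -> 1
  'dog' -> 3
  'to' -> 5

Encoded: [1, 0, 5, 2, 1, 3, 5]


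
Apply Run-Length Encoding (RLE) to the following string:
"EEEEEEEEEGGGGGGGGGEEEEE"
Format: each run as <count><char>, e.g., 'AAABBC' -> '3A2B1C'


Scanning runs left to right:
  i=0: run of 'E' x 9 -> '9E'
  i=9: run of 'G' x 9 -> '9G'
  i=18: run of 'E' x 5 -> '5E'

RLE = 9E9G5E


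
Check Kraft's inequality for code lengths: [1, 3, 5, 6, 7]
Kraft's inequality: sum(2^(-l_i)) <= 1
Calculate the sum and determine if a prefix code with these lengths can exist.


Sum = 2^(-1) + 2^(-3) + 2^(-5) + 2^(-6) + 2^(-7)
    = 0.5 + 0.125 + 0.03125 + 0.015625 + 0.0078125
    = 87/128 = 0.6796875
Since 0.6796875 <= 1, Kraft's inequality IS satisfied.
A prefix code with these lengths CAN exist.

Kraft sum = 0.6796875. Satisfied.


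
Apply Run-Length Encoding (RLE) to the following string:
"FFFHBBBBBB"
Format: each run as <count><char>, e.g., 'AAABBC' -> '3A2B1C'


Scanning runs left to right:
  i=0: run of 'F' x 3 -> '3F'
  i=3: run of 'H' x 1 -> '1H'
  i=4: run of 'B' x 6 -> '6B'

RLE = 3F1H6B


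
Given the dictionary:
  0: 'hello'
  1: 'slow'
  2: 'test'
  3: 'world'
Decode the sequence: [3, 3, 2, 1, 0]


Look up each index in the dictionary:
  3 -> 'world'
  3 -> 'world'
  2 -> 'test'
  1 -> 'slow'
  0 -> 'hello'

Decoded: "world world test slow hello"


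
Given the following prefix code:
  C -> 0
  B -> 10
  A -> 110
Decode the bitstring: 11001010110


Decoding step by step:
Bits 110 -> A
Bits 0 -> C
Bits 10 -> B
Bits 10 -> B
Bits 110 -> A


Decoded message: ACBBA


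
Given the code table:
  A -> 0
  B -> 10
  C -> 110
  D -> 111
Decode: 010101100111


Decoding:
0 -> A
10 -> B
10 -> B
110 -> C
0 -> A
111 -> D


Result: ABBCAD


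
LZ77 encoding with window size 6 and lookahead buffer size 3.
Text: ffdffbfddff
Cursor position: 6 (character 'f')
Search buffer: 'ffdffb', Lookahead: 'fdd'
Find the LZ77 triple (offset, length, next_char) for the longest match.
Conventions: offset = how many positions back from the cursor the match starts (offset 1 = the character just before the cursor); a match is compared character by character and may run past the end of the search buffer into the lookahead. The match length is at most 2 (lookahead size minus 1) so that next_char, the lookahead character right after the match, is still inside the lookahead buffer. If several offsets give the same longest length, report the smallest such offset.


Try each offset into the search buffer:
  offset=1 (pos 5, char 'b'): match length 0
  offset=2 (pos 4, char 'f'): match length 1
  offset=3 (pos 3, char 'f'): match length 1
  offset=4 (pos 2, char 'd'): match length 0
  offset=5 (pos 1, char 'f'): match length 2
  offset=6 (pos 0, char 'f'): match length 1
Longest match has length 2 at offset 5.
next_char = character at position 6 + 2 = 8 -> 'd'

Best match: offset=5, length=2 (matching 'fd' starting at position 1)
LZ77 triple: (5, 2, 'd')


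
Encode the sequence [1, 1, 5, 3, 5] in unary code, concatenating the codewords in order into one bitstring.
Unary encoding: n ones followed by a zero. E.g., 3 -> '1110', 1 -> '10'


Encode each number as n ones followed by a terminating 0:
  1 -> 10 (2 bits)
  1 -> 10 (2 bits)
  5 -> 111110 (6 bits)
  3 -> 1110 (4 bits)
  5 -> 111110 (6 bits)
Total length = 2 + 2 + 6 + 4 + 6 = 20 bits.

Unary([1, 1, 5, 3, 5]) = 10101111101110111110 (20 bits)


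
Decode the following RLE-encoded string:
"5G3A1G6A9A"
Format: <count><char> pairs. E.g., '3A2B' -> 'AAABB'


Expanding each <count><char> pair:
  5G -> 'GGGGG'
  3A -> 'AAA'
  1G -> 'G'
  6A -> 'AAAAAA'
  9A -> 'AAAAAAAAA'

Decoded = GGGGGAAAGAAAAAAAAAAAAAAA


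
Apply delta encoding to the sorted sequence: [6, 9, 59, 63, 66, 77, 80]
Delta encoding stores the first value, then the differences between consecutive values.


First value: 6
Deltas:
  9 - 6 = 3
  59 - 9 = 50
  63 - 59 = 4
  66 - 63 = 3
  77 - 66 = 11
  80 - 77 = 3


Delta encoded: [6, 3, 50, 4, 3, 11, 3]


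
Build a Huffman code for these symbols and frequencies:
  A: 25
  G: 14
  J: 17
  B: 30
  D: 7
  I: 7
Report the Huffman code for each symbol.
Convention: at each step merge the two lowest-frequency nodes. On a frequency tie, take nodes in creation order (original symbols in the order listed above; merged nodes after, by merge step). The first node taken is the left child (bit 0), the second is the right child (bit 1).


Huffman tree construction:
Step 1: Merge D(7) + I(7) = 14
Step 2: Merge G(14) + (D+I)(14) = 28
Step 3: Merge J(17) + A(25) = 42
Step 4: Merge (G+(D+I))(28) + B(30) = 58
Step 5: Merge (J+A)(42) + ((G+(D+I))+B)(58) = 100
Read each symbol's code off the tree from the root (left child = 0, right child = 1).

Codes:
  A: 01 (length 2)
  G: 100 (length 3)
  J: 00 (length 2)
  B: 11 (length 2)
  D: 1010 (length 4)
  I: 1011 (length 4)
Average code length: 242/100 = 2.4200 bits/symbol


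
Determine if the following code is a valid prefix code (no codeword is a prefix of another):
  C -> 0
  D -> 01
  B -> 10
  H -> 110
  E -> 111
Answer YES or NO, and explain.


Checking each pair (does one codeword prefix another?):
  C='0' vs D='01': prefix -- VIOLATION

NO -- this is NOT a valid prefix code. C (0) is a prefix of D (01).


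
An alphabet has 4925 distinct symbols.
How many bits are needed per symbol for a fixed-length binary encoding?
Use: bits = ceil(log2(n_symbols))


log2(4925) = 12.2659
Bracket: 2^12 = 4096 < 4925 <= 2^13 = 8192
So ceil(log2(4925)) = 13

bits = ceil(log2(4925)) = ceil(12.2659) = 13 bits


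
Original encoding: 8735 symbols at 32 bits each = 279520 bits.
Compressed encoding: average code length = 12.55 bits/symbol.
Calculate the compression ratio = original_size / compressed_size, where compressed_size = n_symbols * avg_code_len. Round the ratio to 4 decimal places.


original_size = n_symbols * orig_bits = 8735 * 32 = 279520 bits
compressed_size = n_symbols * avg_code_len = 8735 * 12.55 = 109624.25 bits
ratio = original_size / compressed_size = 279520 / 109624.25 = 2.5498

Compression ratio = 2.5498


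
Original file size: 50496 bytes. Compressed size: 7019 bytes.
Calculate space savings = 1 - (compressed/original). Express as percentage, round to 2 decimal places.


ratio = compressed/original = 7019/50496 = 0.139001
savings = 1 - ratio = 1 - 0.139001 = 0.860999
as a percentage: 0.860999 * 100 = 86.1%

Space savings = 1 - 7019/50496 = 86.1%


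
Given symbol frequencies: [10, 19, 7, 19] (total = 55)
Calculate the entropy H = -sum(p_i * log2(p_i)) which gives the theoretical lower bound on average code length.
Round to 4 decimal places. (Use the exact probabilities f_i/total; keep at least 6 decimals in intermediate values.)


Per-symbol terms -p_i * log2(p_i) with p_i = f_i/55:
  p = 10/55 = 0.181818: log2(p) = -2.459432, -p*log2(p) = 0.447169
  p = 19/55 = 0.345455: log2(p) = -1.533432, -p*log2(p) = 0.529731
  p = 7/55 = 0.127273: log2(p) = -2.974005, -p*log2(p) = 0.378510
  p = 19/55 = 0.345455: log2(p) = -1.533432, -p*log2(p) = 0.529731
H = 0.447169 + 0.529731 + 0.378510 + 0.529731 = 1.885141

H = 1.8851 bits/symbol


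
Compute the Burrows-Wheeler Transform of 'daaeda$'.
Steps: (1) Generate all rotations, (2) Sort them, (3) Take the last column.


Rotations (sorted):
  0: $daaeda -> last char: a
  1: a$daaed -> last char: d
  2: aaeda$d -> last char: d
  3: aeda$da -> last char: a
  4: da$daae -> last char: e
  5: daaeda$ -> last char: $
  6: eda$daa -> last char: a


BWT = addae$a


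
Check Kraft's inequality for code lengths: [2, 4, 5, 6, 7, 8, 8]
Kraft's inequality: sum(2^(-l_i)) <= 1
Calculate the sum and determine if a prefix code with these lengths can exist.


Sum = 2^(-2) + 2^(-4) + 2^(-5) + 2^(-6) + 2^(-7) + 2^(-8) + 2^(-8)
    = 0.25 + 0.0625 + 0.03125 + 0.015625 + 0.0078125 + 0.00390625 + 0.00390625
    = 96/256 = 0.375
Since 0.375 <= 1, Kraft's inequality IS satisfied.
A prefix code with these lengths CAN exist.

Kraft sum = 0.375. Satisfied.


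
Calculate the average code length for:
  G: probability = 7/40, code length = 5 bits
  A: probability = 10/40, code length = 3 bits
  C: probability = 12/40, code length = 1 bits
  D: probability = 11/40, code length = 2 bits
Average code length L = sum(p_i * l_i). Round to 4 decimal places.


Weighted contributions p_i * l_i:
  G: (7/40) * 5 = 35/40
  A: (10/40) * 3 = 30/40
  C: (12/40) * 1 = 12/40
  D: (11/40) * 2 = 22/40
Sum = (35 + 30 + 12 + 22)/40 = 99/40

L = 99/40 = 2.4750 bits/symbol


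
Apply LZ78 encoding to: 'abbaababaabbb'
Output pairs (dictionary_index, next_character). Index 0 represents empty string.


LZ78 encoding steps:
Dictionary: {0: ''}
Step 1: w='' (idx 0), next='a' -> output (0, 'a'), add 'a' as idx 1
Step 2: w='' (idx 0), next='b' -> output (0, 'b'), add 'b' as idx 2
Step 3: w='b' (idx 2), next='a' -> output (2, 'a'), add 'ba' as idx 3
Step 4: w='a' (idx 1), next='b' -> output (1, 'b'), add 'ab' as idx 4
Step 5: w='ab' (idx 4), next='a' -> output (4, 'a'), add 'aba' as idx 5
Step 6: w='ab' (idx 4), next='b' -> output (4, 'b'), add 'abb' as idx 6
Step 7: w='b' (idx 2), end of input -> output (2, '')


Encoded: [(0, 'a'), (0, 'b'), (2, 'a'), (1, 'b'), (4, 'a'), (4, 'b'), (2, '')]


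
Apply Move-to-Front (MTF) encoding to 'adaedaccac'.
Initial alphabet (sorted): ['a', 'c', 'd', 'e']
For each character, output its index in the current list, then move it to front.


MTF encoding:
'a': index 0 in ['a', 'c', 'd', 'e'] -> ['a', 'c', 'd', 'e']
'd': index 2 in ['a', 'c', 'd', 'e'] -> ['d', 'a', 'c', 'e']
'a': index 1 in ['d', 'a', 'c', 'e'] -> ['a', 'd', 'c', 'e']
'e': index 3 in ['a', 'd', 'c', 'e'] -> ['e', 'a', 'd', 'c']
'd': index 2 in ['e', 'a', 'd', 'c'] -> ['d', 'e', 'a', 'c']
'a': index 2 in ['d', 'e', 'a', 'c'] -> ['a', 'd', 'e', 'c']
'c': index 3 in ['a', 'd', 'e', 'c'] -> ['c', 'a', 'd', 'e']
'c': index 0 in ['c', 'a', 'd', 'e'] -> ['c', 'a', 'd', 'e']
'a': index 1 in ['c', 'a', 'd', 'e'] -> ['a', 'c', 'd', 'e']
'c': index 1 in ['a', 'c', 'd', 'e'] -> ['c', 'a', 'd', 'e']


Output: [0, 2, 1, 3, 2, 2, 3, 0, 1, 1]
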